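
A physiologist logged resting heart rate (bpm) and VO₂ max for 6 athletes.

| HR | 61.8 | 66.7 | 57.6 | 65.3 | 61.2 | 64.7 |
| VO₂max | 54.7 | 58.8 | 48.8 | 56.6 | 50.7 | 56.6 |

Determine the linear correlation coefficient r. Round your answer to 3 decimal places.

n = 6, Σx = 377.3, Σy = 326.2, Σx² = 23781.51, Σy² = 17808.58, Σxy = 20574.14
nΣxy − ΣxΣy = 123444.84 − 123075.26 = 369.58
nΣx² − (Σx)² = 142689.06 − 142355.29 = 333.77; nΣy² − (Σy)² = 106851.48 − 106406.44 = 445.04
r = 369.58 / √(333.77 × 445.04) = 369.58 / 385.4102 ≈ 0.959

0.959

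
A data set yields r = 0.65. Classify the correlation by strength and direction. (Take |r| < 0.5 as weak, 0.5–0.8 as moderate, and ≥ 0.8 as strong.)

r = 0.65 > 0 so the relationship is positive.
|r| = 0.65, which falls in the moderate range.

moderate positive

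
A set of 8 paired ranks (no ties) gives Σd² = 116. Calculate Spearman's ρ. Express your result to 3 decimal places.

ρ = 1 − 6Σd² / [n(n²−1)] = 1 − 6×116 / (8×63)
  = 1 − 696/504 = 1 − 1.3810 ≈ -0.381

-0.381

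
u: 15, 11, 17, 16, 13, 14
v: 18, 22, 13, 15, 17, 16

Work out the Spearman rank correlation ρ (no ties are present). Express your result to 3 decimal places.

Rank u: 4, 1, 6, 5, 2, 3
Rank v: 5, 6, 1, 2, 4, 3
d = rank(u) − rank(v): -1, -5, 5, 3, -2, 0; Σd² = 64
ρ = 1 − 6Σd² / [n(n²−1)] = 1 − 6×64 / (6×35) = 1 − 384/210 ≈ -0.829

-0.829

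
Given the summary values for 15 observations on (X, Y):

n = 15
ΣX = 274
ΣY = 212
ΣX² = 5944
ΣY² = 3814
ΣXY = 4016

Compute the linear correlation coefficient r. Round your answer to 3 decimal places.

0.164

r = (nΣXY − ΣXΣY) / √[(nΣX² − (ΣX)²)(nΣY² − (ΣY)²)]
Numerator: 15×4016 − 274×212 = 2152
Denominator: √[(89160 − 75076)(57210 − 44944)] = √[14084 × 12266] = 13143.6047
r = 2152 / 13143.6047 ≈ 0.164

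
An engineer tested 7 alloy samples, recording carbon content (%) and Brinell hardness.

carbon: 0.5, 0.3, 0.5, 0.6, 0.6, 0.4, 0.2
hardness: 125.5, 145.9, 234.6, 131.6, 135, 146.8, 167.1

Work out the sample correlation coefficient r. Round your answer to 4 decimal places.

n = 7, Σx = 3.1, Σy = 1086.5, Σx² = 1.51, Σy² = 177090.43, Σxy = 475.92
nΣxy − ΣxΣy = 3331.44 − 3368.15 = -36.71
nΣx² − (Σx)² = 10.57 − 9.61 = 0.96; nΣy² − (Σy)² = 1239633.01 − 1180482.25 = 59150.76
r = -36.71 / √(0.96 × 59150.76) = -36.71 / 238.2955 ≈ -0.1541

-0.1541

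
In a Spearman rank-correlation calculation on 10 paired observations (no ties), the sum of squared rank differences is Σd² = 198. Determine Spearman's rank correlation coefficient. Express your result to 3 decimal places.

ρ = 1 − 6Σd² / [n(n²−1)] = 1 − 6×198 / (10×99)
  = 1 − 1188/990 = 1 − 1.2000 ≈ -0.200

-0.200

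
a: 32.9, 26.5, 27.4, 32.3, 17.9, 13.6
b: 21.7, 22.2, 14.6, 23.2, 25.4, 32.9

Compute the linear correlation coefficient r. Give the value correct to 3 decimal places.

n = 6, Σa = 150.6, Σb = 140, Σa² = 4084.08, Σb² = 3442.7, Σab = 3353.73
nΣab − ΣaΣb = 20122.38 − 21084 = -961.62
nΣa² − (Σa)² = 24504.48 − 22680.36 = 1824.12; nΣb² − (Σb)² = 20656.2 − 19600 = 1056.2
r = -961.62 / √(1824.12 × 1056.2) = -961.62 / 1388.0330 ≈ -0.693

-0.693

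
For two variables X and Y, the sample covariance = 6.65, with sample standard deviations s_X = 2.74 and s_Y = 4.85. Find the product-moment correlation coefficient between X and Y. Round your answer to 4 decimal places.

r = Cov(X,Y) / (s_X · s_Y) = 6.65 / (2.74 × 4.85)
  = 6.65 / 13.2890 ≈ 0.5004

0.5004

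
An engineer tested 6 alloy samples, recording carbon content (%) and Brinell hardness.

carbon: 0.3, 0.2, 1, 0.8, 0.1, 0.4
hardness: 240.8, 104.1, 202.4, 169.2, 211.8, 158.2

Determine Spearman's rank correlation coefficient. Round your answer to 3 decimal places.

Rank carbon: 3, 2, 6, 5, 1, 4
Rank hardness: 6, 1, 4, 3, 5, 2
d = rank(carbon) − rank(hardness): -3, 1, 2, 2, -4, 2; Σd² = 38
ρ = 1 − 6Σd² / [n(n²−1)] = 1 − 6×38 / (6×35) = 1 − 228/210 ≈ -0.086

-0.086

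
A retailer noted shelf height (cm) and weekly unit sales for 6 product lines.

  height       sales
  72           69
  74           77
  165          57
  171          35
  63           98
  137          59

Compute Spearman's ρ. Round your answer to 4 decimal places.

-0.9429

Rank height: 2, 3, 5, 6, 1, 4
Rank sales: 4, 5, 2, 1, 6, 3
d = rank(height) − rank(sales): -2, -2, 3, 5, -5, 1; Σd² = 68
ρ = 1 − 6Σd² / [n(n²−1)] = 1 − 6×68 / (6×35) = 1 − 408/210 ≈ -0.9429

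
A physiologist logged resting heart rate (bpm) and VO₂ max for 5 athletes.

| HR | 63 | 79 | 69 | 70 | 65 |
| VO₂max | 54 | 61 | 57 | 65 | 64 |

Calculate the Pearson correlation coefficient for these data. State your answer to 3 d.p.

n = 5, Σx = 346, Σy = 301, Σx² = 24096, Σy² = 18207, Σxy = 20864
nΣxy − ΣxΣy = 104320 − 104146 = 174
nΣx² − (Σx)² = 120480 − 119716 = 764; nΣy² − (Σy)² = 91035 − 90601 = 434
r = 174 / √(764 × 434) = 174 / 575.8264 ≈ 0.302

0.302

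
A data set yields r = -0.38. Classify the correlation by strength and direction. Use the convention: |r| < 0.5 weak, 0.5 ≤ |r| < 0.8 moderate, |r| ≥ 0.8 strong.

weak negative

r = -0.38 < 0 so the relationship is negative.
|r| = 0.38, which falls in the weak range.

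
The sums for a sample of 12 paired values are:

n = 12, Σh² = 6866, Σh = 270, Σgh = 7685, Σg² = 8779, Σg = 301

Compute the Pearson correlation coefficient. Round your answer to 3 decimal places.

0.926

r = (nΣgh − ΣgΣh) / √[(nΣg² − (Σg)²)(nΣh² − (Σh)²)]
Numerator: 12×7685 − 301×270 = 10950
Denominator: √[(105348 − 90601)(82392 − 72900)] = √[14747 × 9492] = 11831.2520
r = 10950 / 11831.2520 ≈ 0.926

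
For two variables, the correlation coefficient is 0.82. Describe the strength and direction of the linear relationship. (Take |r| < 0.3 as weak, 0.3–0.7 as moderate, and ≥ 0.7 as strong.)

r = 0.82 > 0 so the relationship is positive.
|r| = 0.82, which falls in the strong range.

strong positive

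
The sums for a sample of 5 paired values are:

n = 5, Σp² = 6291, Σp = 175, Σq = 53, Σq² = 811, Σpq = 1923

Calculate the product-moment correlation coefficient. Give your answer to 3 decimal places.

0.334

r = (nΣpq − ΣpΣq) / √[(nΣp² − (Σp)²)(nΣq² − (Σq)²)]
Numerator: 5×1923 − 175×53 = 340
Denominator: √[(31455 − 30625)(4055 − 2809)] = √[830 × 1246] = 1016.9464
r = 340 / 1016.9464 ≈ 0.334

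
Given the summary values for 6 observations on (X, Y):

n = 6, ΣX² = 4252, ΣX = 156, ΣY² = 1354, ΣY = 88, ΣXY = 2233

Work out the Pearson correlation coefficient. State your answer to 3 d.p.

-0.494

r = (nΣXY − ΣXΣY) / √[(nΣX² − (ΣX)²)(nΣY² − (ΣY)²)]
Numerator: 6×2233 − 156×88 = -330
Denominator: √[(25512 − 24336)(8124 − 7744)] = √[1176 × 380] = 668.4908
r = -330 / 668.4908 ≈ -0.494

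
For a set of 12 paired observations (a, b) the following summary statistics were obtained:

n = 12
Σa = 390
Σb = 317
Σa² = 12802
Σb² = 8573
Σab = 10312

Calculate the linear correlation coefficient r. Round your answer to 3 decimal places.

0.060

r = (nΣab − ΣaΣb) / √[(nΣa² − (Σa)²)(nΣb² − (Σb)²)]
Numerator: 12×10312 − 390×317 = 114
Denominator: √[(153624 − 152100)(102876 − 100489)] = √[1524 × 2387] = 1907.2986
r = 114 / 1907.2986 ≈ 0.060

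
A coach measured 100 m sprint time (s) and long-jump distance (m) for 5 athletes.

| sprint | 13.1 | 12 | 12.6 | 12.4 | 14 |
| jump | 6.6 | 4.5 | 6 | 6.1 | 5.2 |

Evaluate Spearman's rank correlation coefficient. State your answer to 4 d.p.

Rank sprint: 4, 1, 3, 2, 5
Rank jump: 5, 1, 3, 4, 2
d = rank(sprint) − rank(jump): -1, 0, 0, -2, 3; Σd² = 14
ρ = 1 − 6Σd² / [n(n²−1)] = 1 − 6×14 / (5×24) = 1 − 84/120 ≈ 0.3000

0.3000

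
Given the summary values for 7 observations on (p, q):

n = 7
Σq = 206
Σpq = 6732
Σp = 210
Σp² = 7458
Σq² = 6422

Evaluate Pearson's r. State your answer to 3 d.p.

0.855

r = (nΣpq − ΣpΣq) / √[(nΣp² − (Σp)²)(nΣq² − (Σq)²)]
Numerator: 7×6732 − 210×206 = 3864
Denominator: √[(52206 − 44100)(44954 − 42436)] = √[8106 × 2518] = 4517.8433
r = 3864 / 4517.8433 ≈ 0.855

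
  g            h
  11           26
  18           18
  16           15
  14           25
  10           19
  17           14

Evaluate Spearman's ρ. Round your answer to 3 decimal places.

-0.657

Rank g: 2, 6, 4, 3, 1, 5
Rank h: 6, 3, 2, 5, 4, 1
d = rank(g) − rank(h): -4, 3, 2, -2, -3, 4; Σd² = 58
ρ = 1 − 6Σd² / [n(n²−1)] = 1 − 6×58 / (6×35) = 1 − 348/210 ≈ -0.657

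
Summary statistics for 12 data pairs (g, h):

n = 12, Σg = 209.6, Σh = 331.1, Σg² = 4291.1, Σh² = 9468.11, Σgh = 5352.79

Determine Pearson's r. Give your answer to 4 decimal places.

r = (nΣgh − ΣgΣh) / √[(nΣg² − (Σg)²)(nΣh² − (Σh)²)]
Numerator: 12×5352.79 − 209.6×331.1 = -5165.08
Denominator: √[(51493.2 − 43932.16)(113617.32 − 109627.21)] = √[7561.04 × 3990.11] = 5492.6661
r = -5165.08 / 5492.6661 ≈ -0.9404

-0.9404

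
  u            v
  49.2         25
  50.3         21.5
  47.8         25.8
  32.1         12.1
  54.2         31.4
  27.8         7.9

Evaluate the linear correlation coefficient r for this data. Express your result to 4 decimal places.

n = 6, Σu = 261.4, Σv = 123.7, Σu² = 11976.46, Σv² = 2947.67, Σuv = 5854.6
nΣuv − ΣuΣv = 35127.6 − 32335.18 = 2792.42
nΣu² − (Σu)² = 71858.76 − 68329.96 = 3528.8; nΣv² − (Σv)² = 17686.02 − 15301.69 = 2384.33
r = 2792.42 / √(3528.8 × 2384.33) = 2792.42 / 2900.6592 ≈ 0.9627

0.9627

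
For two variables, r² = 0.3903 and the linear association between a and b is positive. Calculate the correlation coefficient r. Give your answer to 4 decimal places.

0.6247

|r| = √0.3903 = 0.6247
The association is positive, so r = 0.6247.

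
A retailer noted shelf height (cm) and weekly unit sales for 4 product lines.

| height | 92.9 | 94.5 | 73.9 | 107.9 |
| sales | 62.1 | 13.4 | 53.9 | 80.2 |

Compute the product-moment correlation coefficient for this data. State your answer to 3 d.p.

n = 4, Σx = 369.2, Σy = 209.6, Σx² = 34664.28, Σy² = 13373.22, Σxy = 19672.18
nΣxy − ΣxΣy = 78688.72 − 77384.32 = 1304.4
nΣx² − (Σx)² = 138657.12 − 136308.64 = 2348.48; nΣy² − (Σy)² = 53492.88 − 43932.16 = 9560.72
r = 1304.4 / √(2348.48 × 9560.72) = 1304.4 / 4738.4765 ≈ 0.275

0.275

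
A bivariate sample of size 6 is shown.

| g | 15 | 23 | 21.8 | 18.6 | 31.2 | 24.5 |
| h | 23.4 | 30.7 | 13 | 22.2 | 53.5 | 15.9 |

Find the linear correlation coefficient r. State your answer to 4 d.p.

n = 6, Σg = 134.1, Σh = 158.7, Σg² = 3148.89, Σh² = 5266.95, Σgh = 3812.17
nΣgh − ΣgΣh = 22873.02 − 21281.67 = 1591.35
nΣg² − (Σg)² = 18893.34 − 17982.81 = 910.53; nΣh² − (Σh)² = 31601.7 − 25185.69 = 6416.01
r = 1591.35 / √(910.53 × 6416.01) = 1591.35 / 2417.0167 ≈ 0.6584

0.6584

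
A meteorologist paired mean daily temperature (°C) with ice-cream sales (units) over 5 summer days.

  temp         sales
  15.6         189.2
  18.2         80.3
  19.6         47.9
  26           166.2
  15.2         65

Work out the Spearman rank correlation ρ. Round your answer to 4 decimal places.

0.0000

Rank temp: 2, 3, 4, 5, 1
Rank sales: 5, 3, 1, 4, 2
d = rank(temp) − rank(sales): -3, 0, 3, 1, -1; Σd² = 20
ρ = 1 − 6Σd² / [n(n²−1)] = 1 − 6×20 / (5×24) = 1 − 120/120 ≈ 0.0000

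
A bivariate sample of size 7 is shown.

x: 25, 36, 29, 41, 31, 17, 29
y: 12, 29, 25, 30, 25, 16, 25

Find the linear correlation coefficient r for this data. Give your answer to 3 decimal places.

n = 7, Σx = 208, Σy = 162, Σx² = 6534, Σy² = 4016, Σxy = 5071
nΣxy − ΣxΣy = 35497 − 33696 = 1801
nΣx² − (Σx)² = 45738 − 43264 = 2474; nΣy² − (Σy)² = 28112 − 26244 = 1868
r = 1801 / √(2474 × 1868) = 1801 / 2149.7516 ≈ 0.838

0.838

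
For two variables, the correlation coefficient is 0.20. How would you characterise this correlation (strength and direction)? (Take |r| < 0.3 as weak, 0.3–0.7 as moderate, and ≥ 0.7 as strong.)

weak positive

r = 0.20 > 0 so the relationship is positive.
|r| = 0.20, which falls in the weak range.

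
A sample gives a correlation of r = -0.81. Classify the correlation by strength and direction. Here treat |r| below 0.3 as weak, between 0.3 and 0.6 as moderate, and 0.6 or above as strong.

r = -0.81 < 0 so the relationship is negative.
|r| = 0.81, which falls in the strong range.

strong negative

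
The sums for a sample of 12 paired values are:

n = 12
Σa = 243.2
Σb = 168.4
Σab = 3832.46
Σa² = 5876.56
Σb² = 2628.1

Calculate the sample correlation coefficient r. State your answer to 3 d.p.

r = (nΣab − ΣaΣb) / √[(nΣa² − (Σa)²)(nΣb² − (Σb)²)]
Numerator: 12×3832.46 − 243.2×168.4 = 5034.64
Denominator: √[(70518.72 − 59146.24)(31537.2 − 28358.56)] = √[11372.48 × 3178.64] = 6012.4055
r = 5034.64 / 6012.4055 ≈ 0.837

0.837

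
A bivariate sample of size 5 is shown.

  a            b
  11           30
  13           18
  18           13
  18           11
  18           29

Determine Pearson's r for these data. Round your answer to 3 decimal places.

-0.483

n = 5, Σa = 78, Σb = 101, Σa² = 1262, Σb² = 2355, Σab = 1518
nΣab − ΣaΣb = 7590 − 7878 = -288
nΣa² − (Σa)² = 6310 − 6084 = 226; nΣb² − (Σb)² = 11775 − 10201 = 1574
r = -288 / √(226 × 1574) = -288 / 596.4260 ≈ -0.483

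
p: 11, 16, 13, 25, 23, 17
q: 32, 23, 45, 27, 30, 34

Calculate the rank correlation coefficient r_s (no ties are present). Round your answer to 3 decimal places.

Rank p: 1, 3, 2, 6, 5, 4
Rank q: 4, 1, 6, 2, 3, 5
d = rank(p) − rank(q): -3, 2, -4, 4, 2, -1; Σd² = 50
ρ = 1 − 6Σd² / [n(n²−1)] = 1 − 6×50 / (6×35) = 1 − 300/210 ≈ -0.429

-0.429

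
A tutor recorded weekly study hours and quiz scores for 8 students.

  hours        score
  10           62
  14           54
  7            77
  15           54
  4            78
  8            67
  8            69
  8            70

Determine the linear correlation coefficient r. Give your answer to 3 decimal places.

n = 8, Σx = 74, Σy = 531, Σx² = 778, Σy² = 35839, Σxy = 4685
nΣxy − ΣxΣy = 37480 − 39294 = -1814
nΣx² − (Σx)² = 6224 − 5476 = 748; nΣy² − (Σy)² = 286712 − 281961 = 4751
r = -1814 / √(748 × 4751) = -1814 / 1885.1387 ≈ -0.962

-0.962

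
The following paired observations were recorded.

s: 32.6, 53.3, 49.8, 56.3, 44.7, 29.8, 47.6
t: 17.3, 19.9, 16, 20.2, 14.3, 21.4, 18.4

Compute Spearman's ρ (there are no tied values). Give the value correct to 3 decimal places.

Rank s: 2, 6, 5, 7, 3, 1, 4
Rank t: 3, 5, 2, 6, 1, 7, 4
d = rank(s) − rank(t): -1, 1, 3, 1, 2, -6, 0; Σd² = 52
ρ = 1 − 6Σd² / [n(n²−1)] = 1 − 6×52 / (7×48) = 1 − 312/336 ≈ 0.071

0.071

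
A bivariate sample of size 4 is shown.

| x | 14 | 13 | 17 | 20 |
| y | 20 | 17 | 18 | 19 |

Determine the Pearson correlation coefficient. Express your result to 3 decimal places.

n = 4, Σx = 64, Σy = 74, Σx² = 1054, Σy² = 1374, Σxy = 1187
nΣxy − ΣxΣy = 4748 − 4736 = 12
nΣx² − (Σx)² = 4216 − 4096 = 120; nΣy² − (Σy)² = 5496 − 5476 = 20
r = 12 / √(120 × 20) = 12 / 48.9898 ≈ 0.245

0.245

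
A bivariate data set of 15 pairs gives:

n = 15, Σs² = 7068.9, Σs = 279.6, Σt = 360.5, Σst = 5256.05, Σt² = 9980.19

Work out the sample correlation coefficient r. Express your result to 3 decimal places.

r = (nΣst − ΣsΣt) / √[(nΣs² − (Σs)²)(nΣt² − (Σt)²)]
Numerator: 15×5256.05 − 279.6×360.5 = -21955.05
Denominator: √[(106033.5 − 78176.16)(149702.85 − 129960.25)] = √[27857.34 × 19742.6] = 23451.5739
r = -21955.05 / 23451.5739 ≈ -0.936

-0.936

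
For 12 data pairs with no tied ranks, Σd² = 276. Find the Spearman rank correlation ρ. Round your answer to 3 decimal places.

ρ = 1 − 6Σd² / [n(n²−1)] = 1 − 6×276 / (12×143)
  = 1 − 1656/1716 = 1 − 0.9650 ≈ 0.035

0.035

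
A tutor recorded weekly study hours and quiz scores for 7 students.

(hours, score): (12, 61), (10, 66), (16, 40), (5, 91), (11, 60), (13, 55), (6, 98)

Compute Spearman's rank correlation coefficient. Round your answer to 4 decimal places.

-0.9286

Rank hours: 5, 3, 7, 1, 4, 6, 2
Rank score: 4, 5, 1, 6, 3, 2, 7
d = rank(hours) − rank(score): 1, -2, 6, -5, 1, 4, -5; Σd² = 108
ρ = 1 − 6Σd² / [n(n²−1)] = 1 − 6×108 / (7×48) = 1 − 648/336 ≈ -0.9286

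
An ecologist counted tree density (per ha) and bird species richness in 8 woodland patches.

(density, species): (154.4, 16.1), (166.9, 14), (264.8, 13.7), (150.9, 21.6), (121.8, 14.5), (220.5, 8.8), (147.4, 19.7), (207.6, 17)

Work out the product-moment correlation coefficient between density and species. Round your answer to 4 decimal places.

n = 8, Σx = 1434.3, Σy = 125.4, Σx² = 272864.83, Σy² = 2074.24, Σxy = 21849.12
nΣxy − ΣxΣy = 174792.96 − 179861.22 = -5068.26
nΣx² − (Σx)² = 2182918.64 − 2057216.49 = 125702.15; nΣy² − (Σy)² = 16593.92 − 15725.16 = 868.76
r = -5068.26 / √(125702.15 × 868.76) = -5068.26 / 10450.1196 ≈ -0.4850

-0.4850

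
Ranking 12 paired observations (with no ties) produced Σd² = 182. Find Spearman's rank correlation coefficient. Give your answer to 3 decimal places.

0.364

ρ = 1 − 6Σd² / [n(n²−1)] = 1 − 6×182 / (12×143)
  = 1 − 1092/1716 = 1 − 0.6364 ≈ 0.364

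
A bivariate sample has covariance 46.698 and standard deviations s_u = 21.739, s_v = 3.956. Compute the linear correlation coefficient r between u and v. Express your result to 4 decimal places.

0.5430

r = Cov(u,v) / (s_u · s_v) = 46.698 / (21.739 × 3.956)
  = 46.698 / 85.9995 ≈ 0.5430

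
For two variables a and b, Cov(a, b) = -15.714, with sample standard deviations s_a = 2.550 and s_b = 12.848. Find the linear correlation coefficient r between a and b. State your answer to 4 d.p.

-0.4796

r = Cov(a,b) / (s_a · s_b) = -15.714 / (2.550 × 12.848)
  = -15.714 / 32.7624 ≈ -0.4796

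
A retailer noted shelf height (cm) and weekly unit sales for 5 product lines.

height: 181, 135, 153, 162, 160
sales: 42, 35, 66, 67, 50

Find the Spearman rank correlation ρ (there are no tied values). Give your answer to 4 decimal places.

Rank height: 5, 1, 2, 4, 3
Rank sales: 2, 1, 4, 5, 3
d = rank(height) − rank(sales): 3, 0, -2, -1, 0; Σd² = 14
ρ = 1 − 6Σd² / [n(n²−1)] = 1 − 6×14 / (5×24) = 1 − 84/120 ≈ 0.3000

0.3000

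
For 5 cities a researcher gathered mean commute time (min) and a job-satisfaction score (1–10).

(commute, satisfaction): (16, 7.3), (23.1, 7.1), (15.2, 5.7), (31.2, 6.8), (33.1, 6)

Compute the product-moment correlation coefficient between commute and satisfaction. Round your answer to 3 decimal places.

-0.094

n = 5, Σx = 118.6, Σy = 32.9, Σx² = 3089.7, Σy² = 218.43, Σxy = 778.21
nΣxy − ΣxΣy = 3891.05 − 3901.94 = -10.89
nΣx² − (Σx)² = 15448.5 − 14065.96 = 1382.54; nΣy² − (Σy)² = 1092.15 − 1082.41 = 9.74
r = -10.89 / √(1382.54 × 9.74) = -10.89 / 116.0428 ≈ -0.094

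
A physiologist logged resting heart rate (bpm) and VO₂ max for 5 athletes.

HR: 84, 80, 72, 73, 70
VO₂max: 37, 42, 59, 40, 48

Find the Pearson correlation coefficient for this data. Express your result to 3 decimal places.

-0.653

n = 5, Σx = 379, Σy = 226, Σx² = 28869, Σy² = 10518, Σxy = 16996
nΣxy − ΣxΣy = 84980 − 85654 = -674
nΣx² − (Σx)² = 144345 − 143641 = 704; nΣy² − (Σy)² = 52590 − 51076 = 1514
r = -674 / √(704 × 1514) = -674 / 1032.4030 ≈ -0.653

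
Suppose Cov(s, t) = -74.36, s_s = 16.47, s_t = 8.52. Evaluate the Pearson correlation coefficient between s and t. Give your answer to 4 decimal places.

r = Cov(s,t) / (s_s · s_t) = -74.36 / (16.47 × 8.52)
  = -74.36 / 140.3244 ≈ -0.5299

-0.5299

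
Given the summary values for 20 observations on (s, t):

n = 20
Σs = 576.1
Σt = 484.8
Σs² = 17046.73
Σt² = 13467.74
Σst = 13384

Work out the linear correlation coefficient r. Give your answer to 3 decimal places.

r = (nΣst − ΣsΣt) / √[(nΣs² − (Σs)²)(nΣt² − (Σt)²)]
Numerator: 20×13384 − 576.1×484.8 = -11613.28
Denominator: √[(340934.6 − 331891.21)(269354.8 − 235031.04)] = √[9043.39 × 34323.76] = 17618.2618
r = -11613.28 / 17618.2618 ≈ -0.659

-0.659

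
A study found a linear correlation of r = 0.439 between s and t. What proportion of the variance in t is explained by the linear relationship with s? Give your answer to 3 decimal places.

r² = (0.439)² = 0.193

0.193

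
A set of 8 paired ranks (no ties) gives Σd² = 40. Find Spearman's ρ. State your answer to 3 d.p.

0.524

ρ = 1 − 6Σd² / [n(n²−1)] = 1 − 6×40 / (8×63)
  = 1 − 240/504 = 1 − 0.4762 ≈ 0.524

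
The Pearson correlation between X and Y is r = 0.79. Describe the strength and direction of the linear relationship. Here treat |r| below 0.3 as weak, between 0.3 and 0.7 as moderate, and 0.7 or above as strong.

strong positive

r = 0.79 > 0 so the relationship is positive.
|r| = 0.79, which falls in the strong range.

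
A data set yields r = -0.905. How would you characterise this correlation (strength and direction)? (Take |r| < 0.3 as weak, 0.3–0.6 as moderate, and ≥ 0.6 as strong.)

strong negative

r = -0.905 < 0 so the relationship is negative.
|r| = 0.905, which falls in the strong range.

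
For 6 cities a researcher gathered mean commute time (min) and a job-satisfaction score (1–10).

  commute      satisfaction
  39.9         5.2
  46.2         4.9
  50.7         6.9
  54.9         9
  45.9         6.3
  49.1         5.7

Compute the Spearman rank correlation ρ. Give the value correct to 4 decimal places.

0.7143

Rank commute: 1, 3, 5, 6, 2, 4
Rank satisfaction: 2, 1, 5, 6, 4, 3
d = rank(commute) − rank(satisfaction): -1, 2, 0, 0, -2, 1; Σd² = 10
ρ = 1 − 6Σd² / [n(n²−1)] = 1 − 6×10 / (6×35) = 1 − 60/210 ≈ 0.7143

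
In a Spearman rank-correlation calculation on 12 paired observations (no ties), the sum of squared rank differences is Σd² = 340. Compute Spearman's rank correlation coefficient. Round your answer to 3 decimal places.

ρ = 1 − 6Σd² / [n(n²−1)] = 1 − 6×340 / (12×143)
  = 1 − 2040/1716 = 1 − 1.1888 ≈ -0.189

-0.189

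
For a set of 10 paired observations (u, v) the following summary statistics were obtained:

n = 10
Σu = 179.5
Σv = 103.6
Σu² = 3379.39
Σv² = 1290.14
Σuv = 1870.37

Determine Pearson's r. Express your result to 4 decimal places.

r = (nΣuv − ΣuΣv) / √[(nΣu² − (Σu)²)(nΣv² − (Σv)²)]
Numerator: 10×1870.37 − 179.5×103.6 = 107.5
Denominator: √[(33793.9 − 32220.25)(12901.4 − 10732.96)] = √[1573.65 × 2168.44] = 1847.2589
r = 107.5 / 1847.2589 ≈ 0.0582

0.0582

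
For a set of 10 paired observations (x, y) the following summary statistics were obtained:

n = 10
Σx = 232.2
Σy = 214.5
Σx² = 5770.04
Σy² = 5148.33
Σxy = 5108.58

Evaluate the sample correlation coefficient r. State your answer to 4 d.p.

r = (nΣxy − ΣxΣy) / √[(nΣx² − (Σx)²)(nΣy² − (Σy)²)]
Numerator: 10×5108.58 − 232.2×214.5 = 1278.9
Denominator: √[(57700.4 − 53916.84)(51483.3 − 46010.25)] = √[3783.56 × 5473.05] = 4550.5618
r = 1278.9 / 4550.5618 ≈ 0.2810

0.2810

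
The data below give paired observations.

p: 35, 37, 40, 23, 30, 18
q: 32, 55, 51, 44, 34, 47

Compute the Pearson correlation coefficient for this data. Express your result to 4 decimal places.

0.1310

n = 6, Σp = 183, Σq = 263, Σp² = 5947, Σq² = 11951, Σpq = 8073
nΣpq − ΣpΣq = 48438 − 48129 = 309
nΣp² − (Σp)² = 35682 − 33489 = 2193; nΣq² − (Σq)² = 71706 − 69169 = 2537
r = 309 / √(2193 × 2537) = 309 / 2358.7372 ≈ 0.1310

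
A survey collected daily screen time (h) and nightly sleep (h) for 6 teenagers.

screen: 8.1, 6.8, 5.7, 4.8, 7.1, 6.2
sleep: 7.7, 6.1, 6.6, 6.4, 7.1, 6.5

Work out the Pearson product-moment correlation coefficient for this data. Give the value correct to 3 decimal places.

0.702

n = 6, Σx = 38.7, Σy = 40.4, Σx² = 256.23, Σy² = 273.68, Σxy = 262.9
nΣxy − ΣxΣy = 1577.4 − 1563.48 = 13.92
nΣx² − (Σx)² = 1537.38 − 1497.69 = 39.69; nΣy² − (Σy)² = 1642.08 − 1632.16 = 9.92
r = 13.92 / √(39.69 × 9.92) = 13.92 / 19.8425 ≈ 0.702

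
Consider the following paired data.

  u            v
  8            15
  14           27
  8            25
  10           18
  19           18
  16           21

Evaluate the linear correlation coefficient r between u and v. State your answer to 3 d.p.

0.057

n = 6, Σu = 75, Σv = 124, Σu² = 1041, Σv² = 2668, Σuv = 1556
nΣuv − ΣuΣv = 9336 − 9300 = 36
nΣu² − (Σu)² = 6246 − 5625 = 621; nΣv² − (Σv)² = 16008 − 15376 = 632
r = 36 / √(621 × 632) = 36 / 626.4759 ≈ 0.057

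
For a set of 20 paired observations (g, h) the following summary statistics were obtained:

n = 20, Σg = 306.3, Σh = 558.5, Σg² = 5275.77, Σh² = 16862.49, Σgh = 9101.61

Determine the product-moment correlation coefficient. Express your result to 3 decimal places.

0.637

r = (nΣgh − ΣgΣh) / √[(nΣg² − (Σg)²)(nΣh² − (Σh)²)]
Numerator: 20×9101.61 − 306.3×558.5 = 10963.65
Denominator: √[(105515.4 − 93819.69)(337249.8 − 311922.25)] = √[11695.71 × 25327.55] = 17211.1499
r = 10963.65 / 17211.1499 ≈ 0.637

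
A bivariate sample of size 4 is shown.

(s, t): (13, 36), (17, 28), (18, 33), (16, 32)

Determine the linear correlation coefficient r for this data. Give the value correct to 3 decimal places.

n = 4, Σs = 64, Σt = 129, Σs² = 1038, Σt² = 4193, Σst = 2050
nΣst − ΣsΣt = 8200 − 8256 = -56
nΣs² − (Σs)² = 4152 − 4096 = 56; nΣt² − (Σt)² = 16772 − 16641 = 131
r = -56 / √(56 × 131) = -56 / 85.6505 ≈ -0.654

-0.654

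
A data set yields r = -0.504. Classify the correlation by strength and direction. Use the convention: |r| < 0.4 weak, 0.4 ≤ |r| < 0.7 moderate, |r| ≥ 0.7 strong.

r = -0.504 < 0 so the relationship is negative.
|r| = 0.504, which falls in the moderate range.

moderate negative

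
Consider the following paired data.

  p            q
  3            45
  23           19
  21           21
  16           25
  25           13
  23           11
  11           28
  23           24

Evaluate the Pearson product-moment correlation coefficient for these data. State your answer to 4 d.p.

-0.9205

n = 8, Σp = 145, Σq = 186, Σp² = 3039, Σq² = 5102, Σpq = 2851
nΣpq − ΣpΣq = 22808 − 26970 = -4162
nΣp² − (Σp)² = 24312 − 21025 = 3287; nΣq² − (Σq)² = 40816 − 34596 = 6220
r = -4162 / √(3287 × 6220) = -4162 / 4521.6302 ≈ -0.9205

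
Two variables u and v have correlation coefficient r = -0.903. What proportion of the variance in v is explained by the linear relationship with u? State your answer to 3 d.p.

r² = (-0.903)² = 0.815

0.815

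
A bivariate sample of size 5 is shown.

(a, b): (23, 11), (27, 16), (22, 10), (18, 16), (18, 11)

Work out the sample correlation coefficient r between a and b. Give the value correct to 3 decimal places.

n = 5, Σa = 108, Σb = 64, Σa² = 2390, Σb² = 854, Σab = 1391
nΣab − ΣaΣb = 6955 − 6912 = 43
nΣa² − (Σa)² = 11950 − 11664 = 286; nΣb² − (Σb)² = 4270 − 4096 = 174
r = 43 / √(286 × 174) = 43 / 223.0785 ≈ 0.193

0.193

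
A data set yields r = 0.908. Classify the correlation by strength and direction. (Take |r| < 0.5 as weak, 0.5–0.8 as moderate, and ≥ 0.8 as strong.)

strong positive

r = 0.908 > 0 so the relationship is positive.
|r| = 0.908, which falls in the strong range.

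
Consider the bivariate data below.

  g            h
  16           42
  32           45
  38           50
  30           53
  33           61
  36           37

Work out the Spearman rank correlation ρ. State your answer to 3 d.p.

0.029

Rank g: 1, 3, 6, 2, 4, 5
Rank h: 2, 3, 4, 5, 6, 1
d = rank(g) − rank(h): -1, 0, 2, -3, -2, 4; Σd² = 34
ρ = 1 − 6Σd² / [n(n²−1)] = 1 − 6×34 / (6×35) = 1 − 204/210 ≈ 0.029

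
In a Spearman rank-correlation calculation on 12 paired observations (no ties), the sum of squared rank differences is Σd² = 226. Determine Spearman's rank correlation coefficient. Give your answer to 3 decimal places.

0.210

ρ = 1 − 6Σd² / [n(n²−1)] = 1 − 6×226 / (12×143)
  = 1 − 1356/1716 = 1 − 0.7902 ≈ 0.210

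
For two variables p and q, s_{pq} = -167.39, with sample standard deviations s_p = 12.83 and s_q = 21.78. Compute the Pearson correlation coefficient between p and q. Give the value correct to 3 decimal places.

-0.599

r = Cov(p,q) / (s_p · s_q) = -167.39 / (12.83 × 21.78)
  = -167.39 / 279.4374 ≈ -0.599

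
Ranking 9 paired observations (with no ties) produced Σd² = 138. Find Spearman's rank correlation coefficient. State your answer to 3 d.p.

-0.150

ρ = 1 − 6Σd² / [n(n²−1)] = 1 − 6×138 / (9×80)
  = 1 − 828/720 = 1 − 1.1500 ≈ -0.150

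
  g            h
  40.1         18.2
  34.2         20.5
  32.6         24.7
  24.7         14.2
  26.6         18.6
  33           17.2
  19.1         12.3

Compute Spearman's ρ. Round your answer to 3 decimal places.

Rank g: 7, 6, 4, 2, 3, 5, 1
Rank h: 4, 6, 7, 2, 5, 3, 1
d = rank(g) − rank(h): 3, 0, -3, 0, -2, 2, 0; Σd² = 26
ρ = 1 − 6Σd² / [n(n²−1)] = 1 − 6×26 / (7×48) = 1 − 156/336 ≈ 0.536

0.536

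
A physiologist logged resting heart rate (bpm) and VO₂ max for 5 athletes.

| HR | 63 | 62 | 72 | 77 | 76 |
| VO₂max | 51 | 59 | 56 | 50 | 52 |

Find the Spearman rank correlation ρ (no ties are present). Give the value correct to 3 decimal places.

-0.700

Rank HR: 2, 1, 3, 5, 4
Rank VO₂max: 2, 5, 4, 1, 3
d = rank(HR) − rank(VO₂max): 0, -4, -1, 4, 1; Σd² = 34
ρ = 1 − 6Σd² / [n(n²−1)] = 1 − 6×34 / (5×24) = 1 − 204/120 ≈ -0.700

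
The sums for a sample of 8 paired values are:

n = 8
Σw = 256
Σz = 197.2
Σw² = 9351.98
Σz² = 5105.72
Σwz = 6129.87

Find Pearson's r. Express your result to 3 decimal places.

r = (nΣwz − ΣwΣz) / √[(nΣw² − (Σw)²)(nΣz² − (Σz)²)]
Numerator: 8×6129.87 − 256×197.2 = -1444.24
Denominator: √[(74815.84 − 65536)(40845.76 − 38887.84)] = √[9279.84 × 1957.92] = 4262.5326
r = -1444.24 / 4262.5326 ≈ -0.339

-0.339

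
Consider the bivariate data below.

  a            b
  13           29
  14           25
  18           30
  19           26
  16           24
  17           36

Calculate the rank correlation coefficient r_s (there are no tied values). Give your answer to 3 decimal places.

Rank a: 1, 2, 5, 6, 3, 4
Rank b: 4, 2, 5, 3, 1, 6
d = rank(a) − rank(b): -3, 0, 0, 3, 2, -2; Σd² = 26
ρ = 1 − 6Σd² / [n(n²−1)] = 1 − 6×26 / (6×35) = 1 − 156/210 ≈ 0.257

0.257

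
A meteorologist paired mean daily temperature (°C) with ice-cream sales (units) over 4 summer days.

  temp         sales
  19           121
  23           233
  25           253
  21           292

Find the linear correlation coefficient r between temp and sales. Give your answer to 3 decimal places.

n = 4, Σx = 88, Σy = 899, Σx² = 1956, Σy² = 218203, Σxy = 20115
nΣxy − ΣxΣy = 80460 − 79112 = 1348
nΣx² − (Σx)² = 7824 − 7744 = 80; nΣy² − (Σy)² = 872812 − 808201 = 64611
r = 1348 / √(80 × 64611) = 1348 / 2273.5171 ≈ 0.593

0.593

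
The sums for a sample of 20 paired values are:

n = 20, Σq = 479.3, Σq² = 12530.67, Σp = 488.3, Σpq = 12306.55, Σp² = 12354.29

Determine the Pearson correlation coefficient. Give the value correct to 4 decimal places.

0.8995

r = (nΣpq − ΣpΣq) / √[(nΣp² − (Σp)²)(nΣq² − (Σq)²)]
Numerator: 20×12306.55 − 488.3×479.3 = 12088.81
Denominator: √[(247085.8 − 238436.89)(250613.4 − 229728.49)] = √[8648.91 × 20884.91] = 13439.9296
r = 12088.81 / 13439.9296 ≈ 0.8995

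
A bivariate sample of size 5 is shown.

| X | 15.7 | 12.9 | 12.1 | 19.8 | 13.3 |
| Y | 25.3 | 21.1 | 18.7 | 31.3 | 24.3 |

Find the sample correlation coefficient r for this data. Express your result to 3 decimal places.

0.956

n = 5, ΣX = 73.8, ΣY = 120.7, ΣX² = 1128.24, ΣY² = 3005.17, ΣXY = 1838.6
nΣXY − ΣXΣY = 9193 − 8907.66 = 285.34
nΣX² − (ΣX)² = 5641.2 − 5446.44 = 194.76; nΣY² − (ΣY)² = 15025.85 − 14568.49 = 457.36
r = 285.34 / √(194.76 × 457.36) = 285.34 / 298.4551 ≈ 0.956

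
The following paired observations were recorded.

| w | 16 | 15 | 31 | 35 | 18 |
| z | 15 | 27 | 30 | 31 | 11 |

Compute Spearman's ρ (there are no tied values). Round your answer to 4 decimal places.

0.6000

Rank w: 2, 1, 4, 5, 3
Rank z: 2, 3, 4, 5, 1
d = rank(w) − rank(z): 0, -2, 0, 0, 2; Σd² = 8
ρ = 1 − 6Σd² / [n(n²−1)] = 1 − 6×8 / (5×24) = 1 − 48/120 ≈ 0.6000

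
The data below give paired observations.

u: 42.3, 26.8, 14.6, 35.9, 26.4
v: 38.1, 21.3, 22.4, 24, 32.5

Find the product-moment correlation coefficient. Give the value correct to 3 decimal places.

0.619

n = 5, Σu = 146, Σv = 138.3, Σu² = 4706.46, Σv² = 4039.31, Σuv = 4229.11
nΣuv − ΣuΣv = 21145.55 − 20191.8 = 953.75
nΣu² − (Σu)² = 23532.3 − 21316 = 2216.3; nΣv² − (Σv)² = 20196.55 − 19126.89 = 1069.66
r = 953.75 / √(2216.3 × 1069.66) = 953.75 / 1539.7037 ≈ 0.619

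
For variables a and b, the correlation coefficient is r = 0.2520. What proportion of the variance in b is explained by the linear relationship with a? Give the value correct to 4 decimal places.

r² = (0.2520)² = 0.0635

0.0635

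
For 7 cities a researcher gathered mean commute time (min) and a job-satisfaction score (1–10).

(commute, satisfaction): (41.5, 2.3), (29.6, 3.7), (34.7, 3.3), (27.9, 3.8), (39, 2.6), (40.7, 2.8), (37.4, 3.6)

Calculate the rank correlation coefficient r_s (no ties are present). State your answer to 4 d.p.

Rank commute: 7, 2, 3, 1, 5, 6, 4
Rank satisfaction: 1, 6, 4, 7, 2, 3, 5
d = rank(commute) − rank(satisfaction): 6, -4, -1, -6, 3, 3, -1; Σd² = 108
ρ = 1 − 6Σd² / [n(n²−1)] = 1 − 6×108 / (7×48) = 1 − 648/336 ≈ -0.9286

-0.9286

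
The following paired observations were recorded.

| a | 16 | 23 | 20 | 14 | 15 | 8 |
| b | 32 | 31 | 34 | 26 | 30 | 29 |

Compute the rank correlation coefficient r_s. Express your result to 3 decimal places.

Rank a: 4, 6, 5, 2, 3, 1
Rank b: 5, 4, 6, 1, 3, 2
d = rank(a) − rank(b): -1, 2, -1, 1, 0, -1; Σd² = 8
ρ = 1 − 6Σd² / [n(n²−1)] = 1 − 6×8 / (6×35) = 1 − 48/210 ≈ 0.771

0.771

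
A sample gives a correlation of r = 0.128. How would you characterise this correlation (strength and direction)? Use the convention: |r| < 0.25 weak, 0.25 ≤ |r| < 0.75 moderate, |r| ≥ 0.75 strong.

r = 0.128 > 0 so the relationship is positive.
|r| = 0.128, which falls in the weak range.

weak positive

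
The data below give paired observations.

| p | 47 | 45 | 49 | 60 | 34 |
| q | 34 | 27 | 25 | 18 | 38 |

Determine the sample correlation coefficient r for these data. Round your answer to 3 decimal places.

n = 5, Σp = 235, Σq = 142, Σp² = 11391, Σq² = 4278, Σpq = 6410
nΣpq − ΣpΣq = 32050 − 33370 = -1320
nΣp² − (Σp)² = 56955 − 55225 = 1730; nΣq² − (Σq)² = 21390 − 20164 = 1226
r = -1320 / √(1730 × 1226) = -1320 / 1456.3585 ≈ -0.906

-0.906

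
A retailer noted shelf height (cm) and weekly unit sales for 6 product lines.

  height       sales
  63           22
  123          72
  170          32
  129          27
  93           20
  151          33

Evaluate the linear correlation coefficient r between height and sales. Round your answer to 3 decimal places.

0.263

n = 6, Σx = 729, Σy = 206, Σx² = 96089, Σy² = 8910, Σxy = 26008
nΣxy − ΣxΣy = 156048 − 150174 = 5874
nΣx² − (Σx)² = 576534 − 531441 = 45093; nΣy² − (Σy)² = 53460 − 42436 = 11024
r = 5874 / √(45093 × 11024) = 5874 / 22295.8568 ≈ 0.263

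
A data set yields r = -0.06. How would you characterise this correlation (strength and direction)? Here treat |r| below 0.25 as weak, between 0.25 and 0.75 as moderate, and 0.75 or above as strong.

weak negative

r = -0.06 < 0 so the relationship is negative.
|r| = 0.06, which falls in the weak range.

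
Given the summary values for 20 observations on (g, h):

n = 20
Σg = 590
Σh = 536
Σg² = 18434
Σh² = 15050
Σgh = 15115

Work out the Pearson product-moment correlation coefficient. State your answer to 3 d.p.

r = (nΣgh − ΣgΣh) / √[(nΣg² − (Σg)²)(nΣh² − (Σh)²)]
Numerator: 20×15115 − 590×536 = -13940
Denominator: √[(368680 − 348100)(301000 − 287296)] = √[20580 × 13704] = 16793.6988
r = -13940 / 16793.6988 ≈ -0.830

-0.830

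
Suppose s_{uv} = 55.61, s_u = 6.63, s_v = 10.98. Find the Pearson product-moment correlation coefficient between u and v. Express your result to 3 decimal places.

r = Cov(u,v) / (s_u · s_v) = 55.61 / (6.63 × 10.98)
  = 55.61 / 72.7974 ≈ 0.764

0.764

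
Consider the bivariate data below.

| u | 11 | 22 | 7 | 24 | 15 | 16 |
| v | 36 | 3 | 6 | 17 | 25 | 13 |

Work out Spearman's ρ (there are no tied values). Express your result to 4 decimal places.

-0.2000

Rank u: 2, 5, 1, 6, 3, 4
Rank v: 6, 1, 2, 4, 5, 3
d = rank(u) − rank(v): -4, 4, -1, 2, -2, 1; Σd² = 42
ρ = 1 − 6Σd² / [n(n²−1)] = 1 − 6×42 / (6×35) = 1 − 252/210 ≈ -0.2000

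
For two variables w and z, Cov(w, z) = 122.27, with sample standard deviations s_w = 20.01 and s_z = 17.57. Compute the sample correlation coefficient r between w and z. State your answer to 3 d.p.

0.348

r = Cov(w,z) / (s_w · s_z) = 122.27 / (20.01 × 17.57)
  = 122.27 / 351.5757 ≈ 0.348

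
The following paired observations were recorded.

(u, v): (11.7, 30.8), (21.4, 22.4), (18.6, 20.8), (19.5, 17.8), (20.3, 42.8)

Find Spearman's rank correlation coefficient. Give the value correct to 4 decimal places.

Rank u: 1, 5, 2, 3, 4
Rank v: 4, 3, 2, 1, 5
d = rank(u) − rank(v): -3, 2, 0, 2, -1; Σd² = 18
ρ = 1 − 6Σd² / [n(n²−1)] = 1 − 6×18 / (5×24) = 1 − 108/120 ≈ 0.1000

0.1000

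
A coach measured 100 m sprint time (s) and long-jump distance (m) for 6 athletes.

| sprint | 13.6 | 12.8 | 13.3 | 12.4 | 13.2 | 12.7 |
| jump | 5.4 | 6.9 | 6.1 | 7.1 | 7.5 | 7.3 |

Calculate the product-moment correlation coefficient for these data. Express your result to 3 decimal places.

n = 6, Σx = 78, Σy = 40.3, Σx² = 1014.98, Σy² = 273.93, Σxy = 522.64
nΣxy − ΣxΣy = 3135.84 − 3143.4 = -7.56
nΣx² − (Σx)² = 6089.88 − 6084 = 5.88; nΣy² − (Σy)² = 1643.58 − 1624.09 = 19.49
r = -7.56 / √(5.88 × 19.49) = -7.56 / 10.7052 ≈ -0.706

-0.706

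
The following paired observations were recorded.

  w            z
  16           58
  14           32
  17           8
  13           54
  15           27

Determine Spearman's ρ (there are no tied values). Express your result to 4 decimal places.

-0.4000

Rank w: 4, 2, 5, 1, 3
Rank z: 5, 3, 1, 4, 2
d = rank(w) − rank(z): -1, -1, 4, -3, 1; Σd² = 28
ρ = 1 − 6Σd² / [n(n²−1)] = 1 − 6×28 / (5×24) = 1 − 168/120 ≈ -0.4000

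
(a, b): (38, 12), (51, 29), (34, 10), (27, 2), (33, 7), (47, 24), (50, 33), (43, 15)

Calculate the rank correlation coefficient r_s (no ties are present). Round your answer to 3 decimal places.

Rank a: 4, 8, 3, 1, 2, 6, 7, 5
Rank b: 4, 7, 3, 1, 2, 6, 8, 5
d = rank(a) − rank(b): 0, 1, 0, 0, 0, 0, -1, 0; Σd² = 2
ρ = 1 − 6Σd² / [n(n²−1)] = 1 − 6×2 / (8×63) = 1 − 12/504 ≈ 0.976

0.976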